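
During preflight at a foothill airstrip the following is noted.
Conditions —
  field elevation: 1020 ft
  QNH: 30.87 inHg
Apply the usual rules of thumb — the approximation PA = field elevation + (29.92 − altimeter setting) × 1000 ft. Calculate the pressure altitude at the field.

Pressure correction = (29.92 − 30.87) × 1000 = -950 ft.
Pressure altitude = 1020 + (-950) = 70 ft.

70 ft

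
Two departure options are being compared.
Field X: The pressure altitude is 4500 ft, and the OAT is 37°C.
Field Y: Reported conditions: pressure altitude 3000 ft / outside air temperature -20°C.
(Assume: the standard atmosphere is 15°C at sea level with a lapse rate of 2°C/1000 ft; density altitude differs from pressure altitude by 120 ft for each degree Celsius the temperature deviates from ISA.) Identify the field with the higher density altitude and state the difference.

Field X by 8700 ft

Field X: ISA temp = 6°C, deviation +31°C, DA = 4500 + 120 × 31 = 8220 ft.
Field Y: ISA temp = 9°C, deviation -29°C, DA = 3000 + 120 × (-29) = -480 ft.
Field X is higher by 8220 − (-480) = 8700 ft.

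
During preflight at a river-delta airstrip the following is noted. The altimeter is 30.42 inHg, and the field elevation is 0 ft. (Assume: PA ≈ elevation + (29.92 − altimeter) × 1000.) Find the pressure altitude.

Pressure correction = (29.92 − 30.42) × 1000 = -500 ft.
Pressure altitude = 0 + (-500) = -500 ft.

-500 ft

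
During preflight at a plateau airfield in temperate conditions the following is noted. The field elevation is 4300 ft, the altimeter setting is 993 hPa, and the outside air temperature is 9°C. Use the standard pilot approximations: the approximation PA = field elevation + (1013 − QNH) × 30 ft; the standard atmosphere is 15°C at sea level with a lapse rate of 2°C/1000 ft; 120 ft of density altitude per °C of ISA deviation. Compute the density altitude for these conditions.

5356 ft

Pressure altitude = 4300 + (1013 − 993) × 30 = 4300 + (+600) = 4900 ft.
ISA temperature at 4900 ft = 15 − 2 × (4900/1000) = 5.2°C.
ISA deviation = 9 − 5.2 = +3.8°C.
Density altitude = 4900 + 120 × (3.8) = 5356 ft.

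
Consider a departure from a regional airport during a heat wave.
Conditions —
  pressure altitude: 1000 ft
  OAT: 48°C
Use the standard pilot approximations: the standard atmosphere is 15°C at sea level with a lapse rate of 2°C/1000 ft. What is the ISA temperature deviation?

ISA+35°C

ISA temperature at 1000 ft = 15 − 2 × (1000/1000) = 13°C.
Deviation = OAT − ISA = 48 − 13 = +35°C.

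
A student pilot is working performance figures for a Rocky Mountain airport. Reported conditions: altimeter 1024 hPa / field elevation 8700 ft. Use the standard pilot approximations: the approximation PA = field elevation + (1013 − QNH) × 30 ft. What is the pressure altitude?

8370 ft

Pressure correction = (1013 − 1024) × 30 = -330 ft.
Pressure altitude = 8700 + (-330) = 8370 ft.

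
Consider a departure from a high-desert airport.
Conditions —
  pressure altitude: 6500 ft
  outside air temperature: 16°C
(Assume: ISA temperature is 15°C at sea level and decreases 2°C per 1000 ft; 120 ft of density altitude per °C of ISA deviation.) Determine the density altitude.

ISA temperature at 6500 ft = 15 − 2 × (6500/1000) = 2°C.
ISA deviation = 16 − 2 = +14°C.
Density altitude = 6500 + 120 × (14) = 6500 + (+1680) = 8180 ft.

8180 ft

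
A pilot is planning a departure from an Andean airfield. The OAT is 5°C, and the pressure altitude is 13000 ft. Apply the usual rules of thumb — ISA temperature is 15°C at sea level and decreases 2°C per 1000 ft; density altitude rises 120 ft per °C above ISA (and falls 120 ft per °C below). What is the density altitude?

14920 ft

ISA temperature at 13000 ft = 15 − 2 × (13000/1000) = -11°C.
ISA deviation = 5 − (-11) = +16°C.
Density altitude = 13000 + 120 × (16) = 13000 + (+1920) = 14920 ft.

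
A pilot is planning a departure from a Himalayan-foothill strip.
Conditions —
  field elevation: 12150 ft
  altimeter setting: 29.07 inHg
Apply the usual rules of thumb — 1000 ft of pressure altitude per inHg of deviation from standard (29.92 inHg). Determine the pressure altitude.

Pressure correction = (29.92 − 29.07) × 1000 = +850 ft.
Pressure altitude = 12150 + (+850) = 13000 ft.

13000 ft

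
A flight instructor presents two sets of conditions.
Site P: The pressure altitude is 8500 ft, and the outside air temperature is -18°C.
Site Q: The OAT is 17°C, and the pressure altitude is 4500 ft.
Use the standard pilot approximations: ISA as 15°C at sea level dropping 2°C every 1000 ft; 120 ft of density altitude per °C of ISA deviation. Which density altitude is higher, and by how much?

Site P by 760 ft

Site P: ISA temp = -2°C, deviation -16°C, DA = 8500 + 120 × (-16) = 6580 ft.
Site Q: ISA temp = 6°C, deviation +11°C, DA = 4500 + 120 × 11 = 5820 ft.
Site P is higher by 6580 − 5820 = 760 ft.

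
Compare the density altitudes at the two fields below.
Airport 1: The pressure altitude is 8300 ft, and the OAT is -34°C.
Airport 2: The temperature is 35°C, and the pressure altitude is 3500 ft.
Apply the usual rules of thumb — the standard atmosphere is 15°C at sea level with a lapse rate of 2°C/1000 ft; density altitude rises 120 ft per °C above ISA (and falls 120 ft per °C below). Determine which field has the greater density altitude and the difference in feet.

Airport 1: ISA temp = -1.6°C, deviation -32.4°C, DA = 8300 + 120 × (-32.4) = 4412 ft.
Airport 2: ISA temp = 8°C, deviation +27°C, DA = 3500 + 120 × 27 = 6740 ft.
Airport 2 is higher by 6740 − 4412 = 2328 ft.

Airport 2 by 2328 ft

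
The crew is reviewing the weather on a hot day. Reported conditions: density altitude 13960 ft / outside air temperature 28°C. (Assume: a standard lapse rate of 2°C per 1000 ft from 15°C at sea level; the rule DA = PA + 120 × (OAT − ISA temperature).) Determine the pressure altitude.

DA = PA + 120 × (OAT − (15 − 2·PA/1000)) = PA + 120·OAT − 1800 + 0.24·PA = 1.24·PA + 120·OAT − 1800.
So 1.24·PA = 13960 − 120 × 28 + 1800 = 12400.
PA = 12400 / 1.24 = 10000 ft.

10000 ft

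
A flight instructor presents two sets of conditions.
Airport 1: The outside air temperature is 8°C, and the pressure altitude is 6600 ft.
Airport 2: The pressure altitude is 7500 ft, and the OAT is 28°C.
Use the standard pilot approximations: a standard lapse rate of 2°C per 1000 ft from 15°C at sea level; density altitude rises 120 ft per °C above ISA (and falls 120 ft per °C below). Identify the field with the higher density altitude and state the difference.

Airport 2 by 3516 ft

Airport 1: ISA temp = 1.8°C, deviation +6.2°C, DA = 6600 + 120 × 6.2 = 7344 ft.
Airport 2: ISA temp = 0°C, deviation +28°C, DA = 7500 + 120 × 28 = 10860 ft.
Airport 2 is higher by 10860 − 7344 = 3516 ft.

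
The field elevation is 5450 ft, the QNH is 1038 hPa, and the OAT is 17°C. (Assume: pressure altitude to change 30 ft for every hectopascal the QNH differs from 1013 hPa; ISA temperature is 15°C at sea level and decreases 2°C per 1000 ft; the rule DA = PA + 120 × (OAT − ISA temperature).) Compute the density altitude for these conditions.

6068 ft

Pressure altitude = 5450 + (1013 − 1038) × 30 = 5450 + (-750) = 4700 ft.
ISA temperature at 4700 ft = 15 − 2 × (4700/1000) = 5.6°C.
ISA deviation = 17 − 5.6 = +11.4°C.
Density altitude = 4700 + 120 × (11.4) = 6068 ft.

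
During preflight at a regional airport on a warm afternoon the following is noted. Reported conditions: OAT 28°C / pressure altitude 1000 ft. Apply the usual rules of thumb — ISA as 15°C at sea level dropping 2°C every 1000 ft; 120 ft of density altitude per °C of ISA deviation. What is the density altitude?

2800 ft

ISA temperature at 1000 ft = 15 − 2 × (1000/1000) = 13°C.
ISA deviation = 28 − 13 = +15°C.
Density altitude = 1000 + 120 × (15) = 1000 + (+1800) = 2800 ft.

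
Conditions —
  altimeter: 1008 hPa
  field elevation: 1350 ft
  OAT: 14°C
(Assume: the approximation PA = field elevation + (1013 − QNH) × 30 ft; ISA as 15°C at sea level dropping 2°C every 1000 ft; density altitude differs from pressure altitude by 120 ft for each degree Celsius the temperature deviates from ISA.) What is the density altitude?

Pressure altitude = 1350 + (1013 − 1008) × 30 = 1350 + (+150) = 1500 ft.
ISA temperature at 1500 ft = 15 − 2 × (1500/1000) = 12°C.
ISA deviation = 14 − 12 = +2°C.
Density altitude = 1500 + 120 × (2) = 1740 ft.

1740 ft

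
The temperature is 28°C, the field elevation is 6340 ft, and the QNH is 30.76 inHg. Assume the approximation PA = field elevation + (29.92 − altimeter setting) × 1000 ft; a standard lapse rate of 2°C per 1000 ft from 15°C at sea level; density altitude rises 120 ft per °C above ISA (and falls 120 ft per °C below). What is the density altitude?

8380 ft

Pressure altitude = 6340 + (29.92 − 30.76) × 1000 = 6340 + (-840) = 5500 ft.
ISA temperature at 5500 ft = 15 − 2 × (5500/1000) = 4°C.
ISA deviation = 28 − 4 = +24°C.
Density altitude = 5500 + 120 × (24) = 8380 ft.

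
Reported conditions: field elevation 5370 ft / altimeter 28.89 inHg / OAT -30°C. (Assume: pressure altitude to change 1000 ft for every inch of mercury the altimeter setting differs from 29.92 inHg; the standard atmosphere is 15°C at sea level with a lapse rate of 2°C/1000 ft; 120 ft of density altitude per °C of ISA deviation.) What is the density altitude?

Pressure altitude = 5370 + (29.92 − 28.89) × 1000 = 5370 + (+1030) = 6400 ft.
ISA temperature at 6400 ft = 15 − 2 × (6400/1000) = 2.2°C.
ISA deviation = -30 − 2.2 = -32.2°C.
Density altitude = 6400 + 120 × (-32.2) = 2536 ft.

2536 ft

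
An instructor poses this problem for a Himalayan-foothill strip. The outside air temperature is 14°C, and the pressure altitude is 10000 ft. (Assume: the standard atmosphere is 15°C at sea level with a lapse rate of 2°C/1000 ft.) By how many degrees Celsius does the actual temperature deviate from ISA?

ISA+19°C

ISA temperature at 10000 ft = 15 − 2 × (10000/1000) = -5°C.
Deviation = OAT − ISA = 14 − (-5) = +19°C.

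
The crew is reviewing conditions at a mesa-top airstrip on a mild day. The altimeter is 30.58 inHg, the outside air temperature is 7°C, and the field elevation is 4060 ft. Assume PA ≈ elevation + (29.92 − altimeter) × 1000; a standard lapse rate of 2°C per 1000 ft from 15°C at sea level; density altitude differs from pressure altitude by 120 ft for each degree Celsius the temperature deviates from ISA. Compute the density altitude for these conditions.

3256 ft

Pressure altitude = 4060 + (29.92 − 30.58) × 1000 = 4060 + (-660) = 3400 ft.
ISA temperature at 3400 ft = 15 − 2 × (3400/1000) = 8.2°C.
ISA deviation = 7 − 8.2 = -1.2°C.
Density altitude = 3400 + 120 × (-1.2) = 3256 ft.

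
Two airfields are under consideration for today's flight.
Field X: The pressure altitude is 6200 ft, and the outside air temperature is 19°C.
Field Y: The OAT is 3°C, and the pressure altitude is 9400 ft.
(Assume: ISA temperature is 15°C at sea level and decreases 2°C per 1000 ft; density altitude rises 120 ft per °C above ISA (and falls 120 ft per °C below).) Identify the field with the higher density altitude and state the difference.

Field Y by 2048 ft

Field X: ISA temp = 2.6°C, deviation +16.4°C, DA = 6200 + 120 × 16.4 = 8168 ft.
Field Y: ISA temp = -3.8°C, deviation +6.8°C, DA = 9400 + 120 × 6.8 = 10216 ft.
Field Y is higher by 10216 − 8168 = 2048 ft.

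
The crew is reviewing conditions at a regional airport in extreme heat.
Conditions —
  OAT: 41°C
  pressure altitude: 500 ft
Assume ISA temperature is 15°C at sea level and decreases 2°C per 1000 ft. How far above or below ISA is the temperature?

ISA temperature at 500 ft = 15 − 2 × (500/1000) = 14°C.
Deviation = OAT − ISA = 41 − 14 = +27°C.

ISA+27°C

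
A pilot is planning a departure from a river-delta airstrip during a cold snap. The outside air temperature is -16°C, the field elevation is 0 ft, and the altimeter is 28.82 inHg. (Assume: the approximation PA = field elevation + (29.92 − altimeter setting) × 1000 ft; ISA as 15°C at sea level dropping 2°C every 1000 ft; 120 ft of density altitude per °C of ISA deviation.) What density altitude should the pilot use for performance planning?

-2356 ft

Pressure altitude = 0 + (29.92 − 28.82) × 1000 = 0 + (+1100) = 1100 ft.
ISA temperature at 1100 ft = 15 − 2 × (1100/1000) = 12.8°C.
ISA deviation = -16 − 12.8 = -28.8°C.
Density altitude = 1100 + 120 × (-28.8) = -2356 ft.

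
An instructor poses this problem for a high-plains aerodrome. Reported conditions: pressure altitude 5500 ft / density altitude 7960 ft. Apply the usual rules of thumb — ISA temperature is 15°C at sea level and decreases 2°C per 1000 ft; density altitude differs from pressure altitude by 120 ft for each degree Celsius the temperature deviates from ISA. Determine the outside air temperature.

Density altitude − pressure altitude = 7960 − 5500 = +2460 ft.
At 120 ft/°C that is an ISA deviation of 2460/120 = +20.5°C.
ISA temperature at 5500 ft = 15 − 2 × (5500/1000) = 4°C.
OAT = ISA + deviation = 4 + (+20.5) = 24.5°C.

24.5°C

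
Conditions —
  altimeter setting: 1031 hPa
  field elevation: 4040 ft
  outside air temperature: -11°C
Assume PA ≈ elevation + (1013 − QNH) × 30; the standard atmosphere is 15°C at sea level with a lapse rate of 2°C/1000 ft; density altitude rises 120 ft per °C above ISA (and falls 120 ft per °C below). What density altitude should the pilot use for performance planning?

Pressure altitude = 4040 + (1013 − 1031) × 30 = 4040 + (-540) = 3500 ft.
ISA temperature at 3500 ft = 15 − 2 × (3500/1000) = 8°C.
ISA deviation = -11 − 8 = -19°C.
Density altitude = 3500 + 120 × (-19) = 1220 ft.

1220 ft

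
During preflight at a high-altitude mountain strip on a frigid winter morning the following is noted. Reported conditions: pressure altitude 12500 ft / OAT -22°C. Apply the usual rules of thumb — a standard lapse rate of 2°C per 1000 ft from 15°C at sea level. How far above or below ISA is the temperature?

ISA-12°C

ISA temperature at 12500 ft = 15 − 2 × (12500/1000) = -10°C.
Deviation = OAT − ISA = -22 − (-10) = -12°C.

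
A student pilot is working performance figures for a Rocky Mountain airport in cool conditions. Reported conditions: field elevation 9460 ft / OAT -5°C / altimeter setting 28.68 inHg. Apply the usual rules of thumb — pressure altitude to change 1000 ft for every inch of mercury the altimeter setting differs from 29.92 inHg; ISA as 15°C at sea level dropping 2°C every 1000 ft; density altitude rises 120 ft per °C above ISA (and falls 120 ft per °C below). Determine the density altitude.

Pressure altitude = 9460 + (29.92 − 28.68) × 1000 = 9460 + (+1240) = 10700 ft.
ISA temperature at 10700 ft = 15 − 2 × (10700/1000) = -6.4°C.
ISA deviation = -5 − (-6.4) = +1.4°C.
Density altitude = 10700 + 120 × (1.4) = 10868 ft.

10868 ft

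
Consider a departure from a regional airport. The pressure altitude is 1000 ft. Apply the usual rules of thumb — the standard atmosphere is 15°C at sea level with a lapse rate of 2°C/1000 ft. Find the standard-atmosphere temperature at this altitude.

ISA temperature = 15 − 2 × (1000/1000) = 15 − 2 = 13°C.

13°C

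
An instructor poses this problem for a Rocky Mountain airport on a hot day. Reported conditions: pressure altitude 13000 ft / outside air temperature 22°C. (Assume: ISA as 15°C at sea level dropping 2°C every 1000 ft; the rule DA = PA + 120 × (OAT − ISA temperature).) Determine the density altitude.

ISA temperature at 13000 ft = 15 − 2 × (13000/1000) = -11°C.
ISA deviation = 22 − (-11) = +33°C.
Density altitude = 13000 + 120 × (33) = 13000 + (+3960) = 16960 ft.

16960 ft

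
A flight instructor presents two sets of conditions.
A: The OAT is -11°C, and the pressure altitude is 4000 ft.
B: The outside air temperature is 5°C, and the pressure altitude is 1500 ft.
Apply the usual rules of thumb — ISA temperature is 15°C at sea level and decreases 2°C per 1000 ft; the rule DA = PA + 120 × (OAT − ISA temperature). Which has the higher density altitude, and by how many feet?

A by 1180 ft

A: ISA temp = 7°C, deviation -18°C, DA = 4000 + 120 × (-18) = 1840 ft.
B: ISA temp = 12°C, deviation -7°C, DA = 1500 + 120 × (-7) = 660 ft.
A is higher by 1840 − 660 = 1180 ft.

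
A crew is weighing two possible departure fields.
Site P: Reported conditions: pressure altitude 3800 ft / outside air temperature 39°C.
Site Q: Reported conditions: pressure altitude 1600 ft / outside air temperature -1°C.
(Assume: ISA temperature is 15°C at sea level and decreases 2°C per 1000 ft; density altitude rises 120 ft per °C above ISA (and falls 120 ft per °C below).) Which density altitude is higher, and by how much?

Site P: ISA temp = 7.4°C, deviation +31.6°C, DA = 3800 + 120 × 31.6 = 7592 ft.
Site Q: ISA temp = 11.8°C, deviation -12.8°C, DA = 1600 + 120 × (-12.8) = 64 ft.
Site P is higher by 7592 − 64 = 7528 ft.

Site P by 7528 ft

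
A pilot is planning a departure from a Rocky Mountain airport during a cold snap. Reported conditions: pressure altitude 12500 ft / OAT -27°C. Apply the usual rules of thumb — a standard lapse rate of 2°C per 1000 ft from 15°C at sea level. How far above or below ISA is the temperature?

ISA-17°C

ISA temperature at 12500 ft = 15 − 2 × (12500/1000) = -10°C.
Deviation = OAT − ISA = -27 − (-10) = -17°C.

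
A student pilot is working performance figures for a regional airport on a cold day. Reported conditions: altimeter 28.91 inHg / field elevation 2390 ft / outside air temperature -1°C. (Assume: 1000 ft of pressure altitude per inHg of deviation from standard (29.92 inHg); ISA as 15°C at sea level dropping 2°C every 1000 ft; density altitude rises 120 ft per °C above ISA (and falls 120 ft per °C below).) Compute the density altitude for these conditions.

Pressure altitude = 2390 + (29.92 − 28.91) × 1000 = 2390 + (+1010) = 3400 ft.
ISA temperature at 3400 ft = 15 − 2 × (3400/1000) = 8.2°C.
ISA deviation = -1 − 8.2 = -9.2°C.
Density altitude = 3400 + 120 × (-9.2) = 2296 ft.

2296 ft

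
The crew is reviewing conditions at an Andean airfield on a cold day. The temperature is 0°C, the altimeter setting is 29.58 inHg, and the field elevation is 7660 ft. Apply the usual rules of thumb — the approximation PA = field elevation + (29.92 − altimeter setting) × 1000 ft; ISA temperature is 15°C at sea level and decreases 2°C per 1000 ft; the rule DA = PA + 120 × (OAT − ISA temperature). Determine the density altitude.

Pressure altitude = 7660 + (29.92 − 29.58) × 1000 = 7660 + (+340) = 8000 ft.
ISA temperature at 8000 ft = 15 − 2 × (8000/1000) = -1°C.
ISA deviation = 0 − (-1) = +1°C.
Density altitude = 8000 + 120 × (1) = 8120 ft.

8120 ft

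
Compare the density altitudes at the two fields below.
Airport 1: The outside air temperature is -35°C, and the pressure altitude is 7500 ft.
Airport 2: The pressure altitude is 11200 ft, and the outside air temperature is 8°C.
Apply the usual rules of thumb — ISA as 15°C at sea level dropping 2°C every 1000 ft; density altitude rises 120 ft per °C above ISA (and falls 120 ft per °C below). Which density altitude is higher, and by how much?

Airport 2 by 9748 ft

Airport 1: ISA temp = 0°C, deviation -35°C, DA = 7500 + 120 × (-35) = 3300 ft.
Airport 2: ISA temp = -7.4°C, deviation +15.4°C, DA = 11200 + 120 × 15.4 = 13048 ft.
Airport 2 is higher by 13048 − 3300 = 9748 ft.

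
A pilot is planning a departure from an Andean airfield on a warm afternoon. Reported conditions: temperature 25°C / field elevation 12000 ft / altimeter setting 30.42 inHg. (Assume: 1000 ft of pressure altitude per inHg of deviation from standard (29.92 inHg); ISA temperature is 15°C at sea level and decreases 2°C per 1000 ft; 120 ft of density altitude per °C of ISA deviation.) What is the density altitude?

Pressure altitude = 12000 + (29.92 − 30.42) × 1000 = 12000 + (-500) = 11500 ft.
ISA temperature at 11500 ft = 15 − 2 × (11500/1000) = -8°C.
ISA deviation = 25 − (-8) = +33°C.
Density altitude = 11500 + 120 × (33) = 15460 ft.

15460 ft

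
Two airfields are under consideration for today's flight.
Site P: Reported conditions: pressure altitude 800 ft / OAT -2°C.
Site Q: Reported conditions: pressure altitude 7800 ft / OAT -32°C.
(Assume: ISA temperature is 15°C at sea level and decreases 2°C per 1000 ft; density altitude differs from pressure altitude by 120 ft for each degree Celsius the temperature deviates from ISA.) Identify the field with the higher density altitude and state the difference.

Site P: ISA temp = 13.4°C, deviation -15.4°C, DA = 800 + 120 × (-15.4) = -1048 ft.
Site Q: ISA temp = -0.6°C, deviation -31.4°C, DA = 7800 + 120 × (-31.4) = 4032 ft.
Site Q is higher by 4032 − (-1048) = 5080 ft.

Site Q by 5080 ft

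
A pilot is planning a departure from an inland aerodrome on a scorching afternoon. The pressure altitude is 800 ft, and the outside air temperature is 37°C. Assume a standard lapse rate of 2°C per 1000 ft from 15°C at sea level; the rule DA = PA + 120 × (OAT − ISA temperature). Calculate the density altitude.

3632 ft

ISA temperature at 800 ft = 15 − 2 × (800/1000) = 13.4°C.
ISA deviation = 37 − 13.4 = +23.6°C.
Density altitude = 800 + 120 × (23.6) = 800 + (+2832) = 3632 ft.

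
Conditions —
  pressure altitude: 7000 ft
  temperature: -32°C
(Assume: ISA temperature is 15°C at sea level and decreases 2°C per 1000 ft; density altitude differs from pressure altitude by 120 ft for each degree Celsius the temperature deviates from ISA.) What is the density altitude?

ISA temperature at 7000 ft = 15 − 2 × (7000/1000) = 1°C.
ISA deviation = -32 − 1 = -33°C.
Density altitude = 7000 + 120 × (-33) = 7000 + (-3960) = 3040 ft.

3040 ft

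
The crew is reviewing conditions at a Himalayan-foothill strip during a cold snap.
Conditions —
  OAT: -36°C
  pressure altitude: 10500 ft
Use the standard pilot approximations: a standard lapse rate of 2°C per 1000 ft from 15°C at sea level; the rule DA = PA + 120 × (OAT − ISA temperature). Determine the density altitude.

6900 ft

ISA temperature at 10500 ft = 15 − 2 × (10500/1000) = -6°C.
ISA deviation = -36 − (-6) = -30°C.
Density altitude = 10500 + 120 × (-30) = 10500 + (-3600) = 6900 ft.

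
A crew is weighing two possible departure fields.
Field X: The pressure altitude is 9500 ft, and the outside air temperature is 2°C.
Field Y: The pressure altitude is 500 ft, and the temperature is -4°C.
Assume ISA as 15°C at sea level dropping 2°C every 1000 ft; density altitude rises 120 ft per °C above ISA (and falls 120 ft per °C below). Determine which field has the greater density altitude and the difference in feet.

Field X by 11880 ft

Field X: ISA temp = -4°C, deviation +6°C, DA = 9500 + 120 × 6 = 10220 ft.
Field Y: ISA temp = 14°C, deviation -18°C, DA = 500 + 120 × (-18) = -1660 ft.
Field X is higher by 10220 − (-1660) = 11880 ft.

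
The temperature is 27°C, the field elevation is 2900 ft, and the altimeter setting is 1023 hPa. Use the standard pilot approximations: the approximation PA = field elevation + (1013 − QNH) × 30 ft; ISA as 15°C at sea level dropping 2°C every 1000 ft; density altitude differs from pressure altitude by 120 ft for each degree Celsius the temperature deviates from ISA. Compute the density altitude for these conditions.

Pressure altitude = 2900 + (1013 − 1023) × 30 = 2900 + (-300) = 2600 ft.
ISA temperature at 2600 ft = 15 − 2 × (2600/1000) = 9.8°C.
ISA deviation = 27 − 9.8 = +17.2°C.
Density altitude = 2600 + 120 × (17.2) = 4664 ft.

4664 ft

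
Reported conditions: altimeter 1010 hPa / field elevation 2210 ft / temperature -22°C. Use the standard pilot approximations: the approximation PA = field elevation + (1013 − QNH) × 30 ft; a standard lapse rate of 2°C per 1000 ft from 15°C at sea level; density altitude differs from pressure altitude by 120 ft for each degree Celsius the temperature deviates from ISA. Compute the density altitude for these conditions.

Pressure altitude = 2210 + (1013 − 1010) × 30 = 2210 + (+90) = 2300 ft.
ISA temperature at 2300 ft = 15 − 2 × (2300/1000) = 10.4°C.
ISA deviation = -22 − 10.4 = -32.4°C.
Density altitude = 2300 + 120 × (-32.4) = -1588 ft.

-1588 ft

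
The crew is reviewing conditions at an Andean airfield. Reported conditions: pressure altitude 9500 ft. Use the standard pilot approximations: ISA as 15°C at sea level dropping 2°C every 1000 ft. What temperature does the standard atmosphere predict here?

ISA temperature = 15 − 2 × (9500/1000) = 15 − 19 = -4°C.

-4°C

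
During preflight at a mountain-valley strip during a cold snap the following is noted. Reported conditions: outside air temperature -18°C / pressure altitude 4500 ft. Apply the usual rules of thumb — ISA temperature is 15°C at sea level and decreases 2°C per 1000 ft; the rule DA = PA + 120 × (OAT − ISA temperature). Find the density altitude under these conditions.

ISA temperature at 4500 ft = 15 − 2 × (4500/1000) = 6°C.
ISA deviation = -18 − 6 = -24°C.
Density altitude = 4500 + 120 × (-24) = 4500 + (-2880) = 1620 ft.

1620 ft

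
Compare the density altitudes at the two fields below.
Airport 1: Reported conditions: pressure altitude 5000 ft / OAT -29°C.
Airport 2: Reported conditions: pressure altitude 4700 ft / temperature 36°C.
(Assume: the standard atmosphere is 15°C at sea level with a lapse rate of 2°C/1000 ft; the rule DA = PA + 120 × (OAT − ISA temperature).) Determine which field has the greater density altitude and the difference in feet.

Airport 2 by 7428 ft

Airport 1: ISA temp = 5°C, deviation -34°C, DA = 5000 + 120 × (-34) = 920 ft.
Airport 2: ISA temp = 5.6°C, deviation +30.4°C, DA = 4700 + 120 × 30.4 = 8348 ft.
Airport 2 is higher by 8348 − 920 = 7428 ft.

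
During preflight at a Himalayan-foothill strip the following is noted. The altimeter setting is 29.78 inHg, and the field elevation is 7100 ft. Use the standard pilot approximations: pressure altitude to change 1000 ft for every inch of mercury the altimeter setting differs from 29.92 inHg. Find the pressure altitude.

7240 ft

Pressure correction = (29.92 − 29.78) × 1000 = +140 ft.
Pressure altitude = 7100 + (+140) = 7240 ft.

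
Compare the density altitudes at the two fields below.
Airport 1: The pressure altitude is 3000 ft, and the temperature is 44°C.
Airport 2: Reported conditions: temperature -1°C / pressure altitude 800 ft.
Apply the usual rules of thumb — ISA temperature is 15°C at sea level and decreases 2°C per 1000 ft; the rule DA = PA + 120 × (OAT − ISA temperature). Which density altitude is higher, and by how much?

Airport 1 by 8128 ft

Airport 1: ISA temp = 9°C, deviation +35°C, DA = 3000 + 120 × 35 = 7200 ft.
Airport 2: ISA temp = 13.4°C, deviation -14.4°C, DA = 800 + 120 × (-14.4) = -928 ft.
Airport 1 is higher by 7200 − (-928) = 8128 ft.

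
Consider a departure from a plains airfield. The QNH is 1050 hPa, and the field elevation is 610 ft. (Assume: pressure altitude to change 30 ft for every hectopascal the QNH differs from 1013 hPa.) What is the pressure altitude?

-500 ft

Pressure correction = (1013 − 1050) × 30 = -1110 ft.
Pressure altitude = 610 + (-1110) = -500 ft.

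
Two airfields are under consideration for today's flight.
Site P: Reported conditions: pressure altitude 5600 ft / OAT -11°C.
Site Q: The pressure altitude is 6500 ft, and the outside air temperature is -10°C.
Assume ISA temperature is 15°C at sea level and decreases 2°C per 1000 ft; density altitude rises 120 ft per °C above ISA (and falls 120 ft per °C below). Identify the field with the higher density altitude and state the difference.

Site P: ISA temp = 3.8°C, deviation -14.8°C, DA = 5600 + 120 × (-14.8) = 3824 ft.
Site Q: ISA temp = 2°C, deviation -12°C, DA = 6500 + 120 × (-12) = 5060 ft.
Site Q is higher by 5060 − 3824 = 1236 ft.

Site Q by 1236 ft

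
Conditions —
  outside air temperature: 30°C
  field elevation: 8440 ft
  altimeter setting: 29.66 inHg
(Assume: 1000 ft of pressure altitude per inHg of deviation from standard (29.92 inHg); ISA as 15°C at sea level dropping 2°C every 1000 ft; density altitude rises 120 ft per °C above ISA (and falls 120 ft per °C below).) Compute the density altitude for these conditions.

Pressure altitude = 8440 + (29.92 − 29.66) × 1000 = 8440 + (+260) = 8700 ft.
ISA temperature at 8700 ft = 15 − 2 × (8700/1000) = -2.4°C.
ISA deviation = 30 − (-2.4) = +32.4°C.
Density altitude = 8700 + 120 × (32.4) = 12588 ft.

12588 ft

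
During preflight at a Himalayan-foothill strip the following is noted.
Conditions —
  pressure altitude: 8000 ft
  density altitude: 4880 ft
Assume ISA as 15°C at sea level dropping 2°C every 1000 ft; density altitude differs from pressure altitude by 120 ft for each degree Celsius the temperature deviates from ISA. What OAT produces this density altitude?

Density altitude − pressure altitude = 4880 − 8000 = -3120 ft.
At 120 ft/°C that is an ISA deviation of -3120/120 = -26°C.
ISA temperature at 8000 ft = 15 − 2 × (8000/1000) = -1°C.
OAT = ISA + deviation = -1 + (-26) = -27°C.

-27°C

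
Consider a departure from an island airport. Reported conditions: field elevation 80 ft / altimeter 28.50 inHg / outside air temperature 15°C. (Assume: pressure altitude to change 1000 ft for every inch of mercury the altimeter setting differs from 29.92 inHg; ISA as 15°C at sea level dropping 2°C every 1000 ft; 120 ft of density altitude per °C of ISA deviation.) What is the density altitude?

Pressure altitude = 80 + (29.92 − 28.50) × 1000 = 80 + (+1420) = 1500 ft.
ISA temperature at 1500 ft = 15 − 2 × (1500/1000) = 12°C.
ISA deviation = 15 − 12 = +3°C.
Density altitude = 1500 + 120 × (3) = 1860 ft.

1860 ft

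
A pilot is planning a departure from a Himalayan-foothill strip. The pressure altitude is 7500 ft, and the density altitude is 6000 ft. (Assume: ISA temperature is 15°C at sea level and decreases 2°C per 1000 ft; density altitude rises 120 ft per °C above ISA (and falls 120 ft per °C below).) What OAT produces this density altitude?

-12.5°C

Density altitude − pressure altitude = 6000 − 7500 = -1500 ft.
At 120 ft/°C that is an ISA deviation of -1500/120 = -12.5°C.
ISA temperature at 7500 ft = 15 − 2 × (7500/1000) = 0°C.
OAT = ISA + deviation = 0 + (-12.5) = -12.5°C.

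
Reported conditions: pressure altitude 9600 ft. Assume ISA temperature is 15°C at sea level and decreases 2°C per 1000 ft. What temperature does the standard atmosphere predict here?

-4.2°C

ISA temperature = 15 − 2 × (9600/1000) = 15 − 19.2 = -4.2°C.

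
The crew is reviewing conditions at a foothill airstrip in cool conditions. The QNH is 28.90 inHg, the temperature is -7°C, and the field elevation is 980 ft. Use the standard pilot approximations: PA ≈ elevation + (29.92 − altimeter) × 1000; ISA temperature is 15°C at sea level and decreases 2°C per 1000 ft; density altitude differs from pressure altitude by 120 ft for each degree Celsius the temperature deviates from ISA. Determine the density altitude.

-160 ft

Pressure altitude = 980 + (29.92 − 28.90) × 1000 = 980 + (+1020) = 2000 ft.
ISA temperature at 2000 ft = 15 − 2 × (2000/1000) = 11°C.
ISA deviation = -7 − 11 = -18°C.
Density altitude = 2000 + 120 × (-18) = -160 ft.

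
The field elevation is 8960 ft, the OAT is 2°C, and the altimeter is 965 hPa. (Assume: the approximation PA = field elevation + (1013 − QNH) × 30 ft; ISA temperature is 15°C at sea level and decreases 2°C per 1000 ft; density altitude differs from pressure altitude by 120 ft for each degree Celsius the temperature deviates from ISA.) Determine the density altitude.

Pressure altitude = 8960 + (1013 − 965) × 30 = 8960 + (+1440) = 10400 ft.
ISA temperature at 10400 ft = 15 − 2 × (10400/1000) = -5.8°C.
ISA deviation = 2 − (-5.8) = +7.8°C.
Density altitude = 10400 + 120 × (7.8) = 11336 ft.

11336 ft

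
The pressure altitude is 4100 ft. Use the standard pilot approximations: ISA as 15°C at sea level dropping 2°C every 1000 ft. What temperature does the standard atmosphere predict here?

ISA temperature = 15 − 2 × (4100/1000) = 15 − 8.2 = 6.8°C.

6.8°C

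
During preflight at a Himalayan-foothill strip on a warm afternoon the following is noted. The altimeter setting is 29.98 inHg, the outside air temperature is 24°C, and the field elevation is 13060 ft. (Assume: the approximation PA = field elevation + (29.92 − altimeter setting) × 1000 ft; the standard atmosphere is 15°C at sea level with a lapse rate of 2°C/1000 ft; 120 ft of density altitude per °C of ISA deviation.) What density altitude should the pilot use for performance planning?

Pressure altitude = 13060 + (29.92 − 29.98) × 1000 = 13060 + (-60) = 13000 ft.
ISA temperature at 13000 ft = 15 − 2 × (13000/1000) = -11°C.
ISA deviation = 24 − (-11) = +35°C.
Density altitude = 13000 + 120 × (35) = 17200 ft.

17200 ft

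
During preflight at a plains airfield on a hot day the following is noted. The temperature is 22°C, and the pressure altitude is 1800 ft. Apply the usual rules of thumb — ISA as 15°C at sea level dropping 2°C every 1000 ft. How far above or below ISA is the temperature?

ISA+10.6°C

ISA temperature at 1800 ft = 15 − 2 × (1800/1000) = 11.4°C.
Deviation = OAT − ISA = 22 − 11.4 = +10.6°C.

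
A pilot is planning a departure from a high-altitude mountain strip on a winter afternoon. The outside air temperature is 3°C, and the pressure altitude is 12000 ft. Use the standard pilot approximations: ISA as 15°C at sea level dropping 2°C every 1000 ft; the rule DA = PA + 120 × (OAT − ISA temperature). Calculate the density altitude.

13440 ft

ISA temperature at 12000 ft = 15 − 2 × (12000/1000) = -9°C.
ISA deviation = 3 − (-9) = +12°C.
Density altitude = 12000 + 120 × (12) = 12000 + (+1440) = 13440 ft.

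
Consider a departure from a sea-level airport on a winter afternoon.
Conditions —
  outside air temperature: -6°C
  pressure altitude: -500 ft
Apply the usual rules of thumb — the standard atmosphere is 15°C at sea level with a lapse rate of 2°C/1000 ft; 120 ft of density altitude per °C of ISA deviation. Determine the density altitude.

ISA temperature at -500 ft = 15 − 2 × (-500/1000) = 16°C.
ISA deviation = -6 − 16 = -22°C.
Density altitude = -500 + 120 × (-22) = -500 + (-2640) = -3140 ft.

-3140 ft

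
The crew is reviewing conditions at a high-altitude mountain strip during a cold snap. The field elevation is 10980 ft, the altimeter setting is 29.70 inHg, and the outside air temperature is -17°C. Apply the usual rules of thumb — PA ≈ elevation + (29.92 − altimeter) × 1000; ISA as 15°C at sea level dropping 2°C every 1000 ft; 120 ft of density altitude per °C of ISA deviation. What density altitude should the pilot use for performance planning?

Pressure altitude = 10980 + (29.92 − 29.70) × 1000 = 10980 + (+220) = 11200 ft.
ISA temperature at 11200 ft = 15 − 2 × (11200/1000) = -7.4°C.
ISA deviation = -17 − (-7.4) = -9.6°C.
Density altitude = 11200 + 120 × (-9.6) = 10048 ft.

10048 ft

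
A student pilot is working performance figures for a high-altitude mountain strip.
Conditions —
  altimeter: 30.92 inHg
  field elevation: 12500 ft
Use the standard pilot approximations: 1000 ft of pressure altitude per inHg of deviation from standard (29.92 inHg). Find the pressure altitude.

Pressure correction = (29.92 − 30.92) × 1000 = -1000 ft.
Pressure altitude = 12500 + (-1000) = 11500 ft.

11500 ft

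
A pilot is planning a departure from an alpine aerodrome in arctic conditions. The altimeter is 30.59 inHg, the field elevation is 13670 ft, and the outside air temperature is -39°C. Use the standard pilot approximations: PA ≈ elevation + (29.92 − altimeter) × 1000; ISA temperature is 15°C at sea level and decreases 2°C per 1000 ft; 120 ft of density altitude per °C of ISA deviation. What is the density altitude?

Pressure altitude = 13670 + (29.92 − 30.59) × 1000 = 13670 + (-670) = 13000 ft.
ISA temperature at 13000 ft = 15 − 2 × (13000/1000) = -11°C.
ISA deviation = -39 − (-11) = -28°C.
Density altitude = 13000 + 120 × (-28) = 9640 ft.

9640 ft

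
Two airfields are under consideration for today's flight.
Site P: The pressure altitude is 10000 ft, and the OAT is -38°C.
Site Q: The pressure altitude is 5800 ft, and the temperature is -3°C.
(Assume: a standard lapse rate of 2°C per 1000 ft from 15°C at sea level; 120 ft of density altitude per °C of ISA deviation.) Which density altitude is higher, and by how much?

Site P by 1008 ft

Site P: ISA temp = -5°C, deviation -33°C, DA = 10000 + 120 × (-33) = 6040 ft.
Site Q: ISA temp = 3.4°C, deviation -6.4°C, DA = 5800 + 120 × (-6.4) = 5032 ft.
Site P is higher by 6040 − 5032 = 1008 ft.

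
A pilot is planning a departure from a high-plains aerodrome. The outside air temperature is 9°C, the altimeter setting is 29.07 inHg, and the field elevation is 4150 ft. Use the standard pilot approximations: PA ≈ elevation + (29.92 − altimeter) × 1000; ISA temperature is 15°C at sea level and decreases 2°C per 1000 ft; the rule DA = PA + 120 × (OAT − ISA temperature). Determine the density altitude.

5480 ft

Pressure altitude = 4150 + (29.92 − 29.07) × 1000 = 4150 + (+850) = 5000 ft.
ISA temperature at 5000 ft = 15 − 2 × (5000/1000) = 5°C.
ISA deviation = 9 − 5 = +4°C.
Density altitude = 5000 + 120 × (4) = 5480 ft.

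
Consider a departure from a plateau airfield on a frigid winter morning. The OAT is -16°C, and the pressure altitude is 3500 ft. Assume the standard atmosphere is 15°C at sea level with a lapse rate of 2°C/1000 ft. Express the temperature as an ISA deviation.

ISA-24°C

ISA temperature at 3500 ft = 15 − 2 × (3500/1000) = 8°C.
Deviation = OAT − ISA = -16 − 8 = -24°C.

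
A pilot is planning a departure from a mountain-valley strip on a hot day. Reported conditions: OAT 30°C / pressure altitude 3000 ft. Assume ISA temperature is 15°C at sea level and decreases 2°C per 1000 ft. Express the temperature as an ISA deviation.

ISA temperature at 3000 ft = 15 − 2 × (3000/1000) = 9°C.
Deviation = OAT − ISA = 30 − 9 = +21°C.

ISA+21°C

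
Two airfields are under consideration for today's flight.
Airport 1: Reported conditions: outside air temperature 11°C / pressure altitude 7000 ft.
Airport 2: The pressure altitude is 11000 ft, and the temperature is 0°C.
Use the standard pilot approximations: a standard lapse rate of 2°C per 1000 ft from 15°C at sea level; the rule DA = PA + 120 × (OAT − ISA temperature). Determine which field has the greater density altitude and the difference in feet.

Airport 1: ISA temp = 1°C, deviation +10°C, DA = 7000 + 120 × 10 = 8200 ft.
Airport 2: ISA temp = -7°C, deviation +7°C, DA = 11000 + 120 × 7 = 11840 ft.
Airport 2 is higher by 11840 − 8200 = 3640 ft.

Airport 2 by 3640 ft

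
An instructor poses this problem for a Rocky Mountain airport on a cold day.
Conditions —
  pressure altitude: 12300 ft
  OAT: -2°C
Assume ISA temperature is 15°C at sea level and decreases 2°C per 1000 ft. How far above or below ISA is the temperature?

ISA+7.6°C

ISA temperature at 12300 ft = 15 − 2 × (12300/1000) = -9.6°C.
Deviation = OAT − ISA = -2 − (-9.6) = +7.6°C.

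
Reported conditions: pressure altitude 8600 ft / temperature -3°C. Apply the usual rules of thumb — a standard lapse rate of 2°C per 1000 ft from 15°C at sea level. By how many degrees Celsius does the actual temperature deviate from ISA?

ISA temperature at 8600 ft = 15 − 2 × (8600/1000) = -2.2°C.
Deviation = OAT − ISA = -3 − (-2.2) = -0.8°C.

ISA-0.8°C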